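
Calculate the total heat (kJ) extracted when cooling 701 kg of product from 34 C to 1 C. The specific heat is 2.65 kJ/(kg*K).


dT = 34 - (1) = 33 K
Q = m * cp * dT = 701 * 2.65 * 33
Q = 61302 kJ

61302


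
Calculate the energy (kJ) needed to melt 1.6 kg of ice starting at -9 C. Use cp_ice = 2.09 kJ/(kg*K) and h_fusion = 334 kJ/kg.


Sensible heat = cp * dT = 2.09 * 9 = 18.81 kJ/kg
Total per kg = 18.81 + 334 = 352.81 kJ/kg
Q = m * total = 1.6 * 352.81
Q = 564.5 kJ

564.5


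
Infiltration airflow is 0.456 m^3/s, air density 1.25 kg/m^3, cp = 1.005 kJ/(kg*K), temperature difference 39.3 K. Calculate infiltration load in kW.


Q = V_dot * rho * cp * dT
Q = 0.456 * 1.25 * 1.005 * 39.3
Q = 22.513 kW

22.513


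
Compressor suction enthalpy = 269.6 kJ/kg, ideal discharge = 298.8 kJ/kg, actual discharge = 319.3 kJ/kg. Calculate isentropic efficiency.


dh_ideal = 298.8 - 269.6 = 29.2 kJ/kg
dh_actual = 319.3 - 269.6 = 49.7 kJ/kg
eta_s = dh_ideal / dh_actual = 29.2 / 49.7
eta_s = 0.5875

0.5875


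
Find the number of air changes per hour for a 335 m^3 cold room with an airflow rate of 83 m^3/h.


ACH = flow / volume
ACH = 83 / 335
ACH = 0.248

0.248


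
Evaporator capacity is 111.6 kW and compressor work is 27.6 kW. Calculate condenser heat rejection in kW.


Q_cond = Q_evap + W
Q_cond = 111.6 + 27.6
Q_cond = 139.2 kW

139.2


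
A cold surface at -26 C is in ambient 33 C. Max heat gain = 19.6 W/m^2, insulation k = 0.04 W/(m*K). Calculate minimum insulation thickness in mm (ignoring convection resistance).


dT = 33 - (-26) = 59 K
thickness = k * dT / q_max * 1000
thickness = 0.04 * 59 / 19.6 * 1000
thickness = 120.4 mm

120.4


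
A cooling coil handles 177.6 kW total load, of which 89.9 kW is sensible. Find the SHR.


SHR = Q_sensible / Q_total
SHR = 89.9 / 177.6
SHR = 0.506

0.506


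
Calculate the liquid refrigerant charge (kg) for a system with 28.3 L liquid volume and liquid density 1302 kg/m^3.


Charge = V * rho / 1000
Charge = 28.3 * 1302 / 1000
Charge = 36.85 kg

36.85


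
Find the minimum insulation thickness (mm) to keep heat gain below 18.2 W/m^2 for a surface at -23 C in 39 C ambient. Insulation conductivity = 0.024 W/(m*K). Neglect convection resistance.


dT = 39 - (-23) = 62 K
thickness = k * dT / q_max * 1000
thickness = 0.024 * 62 / 18.2 * 1000
thickness = 81.8 mm

81.8


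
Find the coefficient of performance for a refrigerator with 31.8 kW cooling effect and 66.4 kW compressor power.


COP = Q_evap / W
COP = 31.8 / 66.4
COP = 0.479

0.479


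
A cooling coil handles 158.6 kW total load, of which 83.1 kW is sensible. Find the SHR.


SHR = Q_sensible / Q_total
SHR = 83.1 / 158.6
SHR = 0.524

0.524


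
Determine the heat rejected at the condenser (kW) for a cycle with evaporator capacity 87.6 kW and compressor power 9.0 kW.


Q_cond = Q_evap + W
Q_cond = 87.6 + 9.0
Q_cond = 96.6 kW

96.6


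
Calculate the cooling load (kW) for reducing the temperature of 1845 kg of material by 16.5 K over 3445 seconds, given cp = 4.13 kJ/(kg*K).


Q = m * cp * dT / t
Q = 1845 * 4.13 * 16.5 / 3445
Q = 36.496 kW

36.496


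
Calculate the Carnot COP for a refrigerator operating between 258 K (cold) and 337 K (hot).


dT = 337 - 258 = 79 K
COP_carnot = T_cold / dT = 258 / 79
COP_carnot = 3.266

3.266


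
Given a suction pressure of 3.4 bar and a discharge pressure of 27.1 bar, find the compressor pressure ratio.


PR = P_high / P_low
PR = 27.1 / 3.4
PR = 7.971

7.971


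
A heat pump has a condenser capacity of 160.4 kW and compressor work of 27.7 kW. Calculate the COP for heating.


COP_hp = Q_cond / W
COP_hp = 160.4 / 27.7
COP_hp = 5.791

5.791


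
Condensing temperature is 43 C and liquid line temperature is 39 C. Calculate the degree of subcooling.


Subcooling = T_cond - T_liquid
Subcooling = 43 - 39
Subcooling = 4 K

4


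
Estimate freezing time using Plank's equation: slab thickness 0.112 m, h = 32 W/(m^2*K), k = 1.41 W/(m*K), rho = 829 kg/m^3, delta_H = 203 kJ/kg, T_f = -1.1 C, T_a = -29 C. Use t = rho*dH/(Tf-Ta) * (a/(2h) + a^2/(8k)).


dT = -1.1 - (-29) = 27.9 K
term1 = a/(2h) = 0.112/(2*32) = 0.00175
term2 = a^2/(8k) = 0.112^2/(8*1.41) = 0.001112056738
t = rho*dH*1000/dT * (term1 + term2)
t = 829*203*1000/27.9 * (0.00175 + 0.001112056738)
t = 17263 s

17263


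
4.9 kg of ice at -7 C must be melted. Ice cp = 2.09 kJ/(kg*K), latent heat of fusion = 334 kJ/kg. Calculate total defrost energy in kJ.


Sensible heat = cp * dT = 2.09 * 7 = 14.63 kJ/kg
Total per kg = 14.63 + 334 = 348.63 kJ/kg
Q = m * total = 4.9 * 348.63
Q = 1708.3 kJ

1708.3


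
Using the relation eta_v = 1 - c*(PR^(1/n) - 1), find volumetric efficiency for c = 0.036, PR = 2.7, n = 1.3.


PR^(1/n) = 2.7^(1/1.3) = 2.14693196
eta_v = 1 - 0.036 * (2.14693196 - 1)
eta_v = 0.9587

0.9587


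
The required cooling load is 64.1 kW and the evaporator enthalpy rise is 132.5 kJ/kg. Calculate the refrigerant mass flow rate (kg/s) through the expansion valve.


m_dot = Q / dh
m_dot = 64.1 / 132.5
m_dot = 0.4838 kg/s

0.4838


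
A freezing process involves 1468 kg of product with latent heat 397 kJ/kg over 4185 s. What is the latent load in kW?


Q_lat = m * h_fg / t
Q_lat = 1468 * 397 / 4185
Q_lat = 139.26 kW

139.26


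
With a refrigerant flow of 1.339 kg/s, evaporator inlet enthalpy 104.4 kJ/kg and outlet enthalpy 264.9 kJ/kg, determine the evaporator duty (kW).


dh = 264.9 - 104.4 = 160.5 kJ/kg
Q_evap = m_dot * dh = 1.339 * 160.5
Q_evap = 214.91 kW

214.91


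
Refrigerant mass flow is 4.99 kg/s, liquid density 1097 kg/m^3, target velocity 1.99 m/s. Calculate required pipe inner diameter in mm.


A = m_dot / (rho * v) = 4.99 / (1097 * 1.99) = 0.002285813754 m^2
d = sqrt(4*A/pi) * 1000
d = 53.9 mm

53.9


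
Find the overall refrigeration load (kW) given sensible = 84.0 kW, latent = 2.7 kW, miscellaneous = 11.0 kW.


Q_total = Q_s + Q_l + Q_misc
Q_total = 84.0 + 2.7 + 11.0
Q_total = 97.7 kW

97.7


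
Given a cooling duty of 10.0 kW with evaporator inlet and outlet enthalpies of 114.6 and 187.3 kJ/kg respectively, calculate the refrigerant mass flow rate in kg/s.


dh = 187.3 - 114.6 = 72.7 kJ/kg
m_dot = Q / dh = 10.0 / 72.7 = 0.1376 kg/s

0.1376


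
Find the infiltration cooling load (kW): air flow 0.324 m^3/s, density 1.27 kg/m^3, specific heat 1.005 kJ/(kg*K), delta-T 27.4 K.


Q = V_dot * rho * cp * dT
Q = 0.324 * 1.27 * 1.005 * 27.4
Q = 11.331 kW

11.331


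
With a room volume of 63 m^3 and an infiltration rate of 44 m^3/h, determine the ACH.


ACH = flow / volume
ACH = 44 / 63
ACH = 0.698

0.698


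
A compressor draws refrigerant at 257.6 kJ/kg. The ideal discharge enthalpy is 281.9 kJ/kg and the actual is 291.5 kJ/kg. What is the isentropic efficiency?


dh_ideal = 281.9 - 257.6 = 24.3 kJ/kg
dh_actual = 291.5 - 257.6 = 33.9 kJ/kg
eta_s = dh_ideal / dh_actual = 24.3 / 33.9
eta_s = 0.7168

0.7168


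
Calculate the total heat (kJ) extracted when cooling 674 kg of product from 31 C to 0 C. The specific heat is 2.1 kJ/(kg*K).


dT = 31 - (0) = 31 K
Q = m * cp * dT = 674 * 2.1 * 31
Q = 43877 kJ

43877


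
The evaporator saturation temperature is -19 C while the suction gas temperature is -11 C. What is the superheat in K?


Superheat = T_suction - T_evap
Superheat = -11 - (-19)
Superheat = 8 K

8


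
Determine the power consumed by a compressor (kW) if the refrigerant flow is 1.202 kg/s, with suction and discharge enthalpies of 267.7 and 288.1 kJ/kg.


dh = 288.1 - 267.7 = 20.4 kJ/kg
W = m_dot * dh = 1.202 * 20.4 = 24.52 kW

24.52


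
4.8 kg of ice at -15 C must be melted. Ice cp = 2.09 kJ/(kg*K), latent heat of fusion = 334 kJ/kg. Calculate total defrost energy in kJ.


Sensible heat = cp * dT = 2.09 * 15 = 31.35 kJ/kg
Total per kg = 31.35 + 334 = 365.35 kJ/kg
Q = m * total = 4.8 * 365.35
Q = 1753.7 kJ

1753.7


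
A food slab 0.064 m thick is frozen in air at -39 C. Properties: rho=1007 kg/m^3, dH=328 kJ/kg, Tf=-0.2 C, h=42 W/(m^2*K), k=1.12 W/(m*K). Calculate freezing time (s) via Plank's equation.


dT = -0.2 - (-39) = 38.8 K
term1 = a/(2h) = 0.064/(2*42) = 0.0007619047619
term2 = a^2/(8k) = 0.064^2/(8*1.12) = 0.0004571428571
t = rho*dH*1000/dT * (term1 + term2)
t = 1007*328*1000/38.8 * (0.0007619047619 + 0.0004571428571)
t = 10377 s

10377


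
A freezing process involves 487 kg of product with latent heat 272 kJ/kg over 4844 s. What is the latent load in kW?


Q_lat = m * h_fg / t
Q_lat = 487 * 272 / 4844
Q_lat = 27.35 kW

27.35


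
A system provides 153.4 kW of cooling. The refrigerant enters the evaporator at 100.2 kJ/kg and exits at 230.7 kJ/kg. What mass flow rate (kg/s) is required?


dh = 230.7 - 100.2 = 130.5 kJ/kg
m_dot = Q / dh = 153.4 / 130.5 = 1.1755 kg/s

1.1755


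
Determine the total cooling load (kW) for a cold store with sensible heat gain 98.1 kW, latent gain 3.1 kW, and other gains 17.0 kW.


Q_total = Q_s + Q_l + Q_misc
Q_total = 98.1 + 3.1 + 17.0
Q_total = 118.2 kW

118.2


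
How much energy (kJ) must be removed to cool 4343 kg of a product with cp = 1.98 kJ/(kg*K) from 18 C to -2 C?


dT = 18 - (-2) = 20 K
Q = m * cp * dT = 4343 * 1.98 * 20
Q = 171983 kJ

171983


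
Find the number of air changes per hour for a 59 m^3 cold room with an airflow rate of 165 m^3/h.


ACH = flow / volume
ACH = 165 / 59
ACH = 2.797

2.797


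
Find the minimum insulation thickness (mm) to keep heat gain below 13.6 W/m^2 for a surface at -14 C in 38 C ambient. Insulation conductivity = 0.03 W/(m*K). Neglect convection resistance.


dT = 38 - (-14) = 52 K
thickness = k * dT / q_max * 1000
thickness = 0.03 * 52 / 13.6 * 1000
thickness = 114.7 mm

114.7


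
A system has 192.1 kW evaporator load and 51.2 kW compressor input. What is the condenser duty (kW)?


Q_cond = Q_evap + W
Q_cond = 192.1 + 51.2
Q_cond = 243.3 kW

243.3


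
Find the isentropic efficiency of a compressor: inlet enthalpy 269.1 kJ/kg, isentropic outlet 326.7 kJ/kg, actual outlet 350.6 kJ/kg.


dh_ideal = 326.7 - 269.1 = 57.6 kJ/kg
dh_actual = 350.6 - 269.1 = 81.5 kJ/kg
eta_s = dh_ideal / dh_actual = 57.6 / 81.5
eta_s = 0.7067

0.7067


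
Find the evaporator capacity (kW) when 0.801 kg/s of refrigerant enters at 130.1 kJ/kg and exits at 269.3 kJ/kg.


dh = 269.3 - 130.1 = 139.2 kJ/kg
Q_evap = m_dot * dh = 0.801 * 139.2
Q_evap = 111.5 kW

111.5


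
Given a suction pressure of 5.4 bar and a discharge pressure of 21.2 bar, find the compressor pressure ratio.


PR = P_high / P_low
PR = 21.2 / 5.4
PR = 3.926

3.926


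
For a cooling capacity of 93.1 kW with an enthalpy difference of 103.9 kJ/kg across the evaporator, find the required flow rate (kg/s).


m_dot = Q / dh
m_dot = 93.1 / 103.9
m_dot = 0.8961 kg/s

0.8961


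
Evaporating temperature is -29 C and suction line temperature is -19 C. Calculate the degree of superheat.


Superheat = T_suction - T_evap
Superheat = -19 - (-29)
Superheat = 10 K

10


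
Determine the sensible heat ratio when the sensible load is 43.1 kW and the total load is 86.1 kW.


SHR = Q_sensible / Q_total
SHR = 43.1 / 86.1
SHR = 0.501

0.501


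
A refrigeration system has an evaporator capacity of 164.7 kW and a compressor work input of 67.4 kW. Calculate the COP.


COP = Q_evap / W
COP = 164.7 / 67.4
COP = 2.444

2.444


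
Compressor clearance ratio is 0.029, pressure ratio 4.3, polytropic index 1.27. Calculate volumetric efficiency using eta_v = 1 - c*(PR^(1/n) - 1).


PR^(1/n) = 4.3^(1/1.27) = 3.15350889
eta_v = 1 - 0.029 * (3.15350889 - 1)
eta_v = 0.9375

0.9375


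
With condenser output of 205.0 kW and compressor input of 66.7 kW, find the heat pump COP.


COP_hp = Q_cond / W
COP_hp = 205.0 / 66.7
COP_hp = 3.073

3.073


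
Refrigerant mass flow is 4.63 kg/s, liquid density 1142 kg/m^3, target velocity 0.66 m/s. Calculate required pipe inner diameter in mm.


A = m_dot / (rho * v) = 4.63 / (1142 * 0.66) = 0.006142864724 m^2
d = sqrt(4*A/pi) * 1000
d = 88.4 mm

88.4


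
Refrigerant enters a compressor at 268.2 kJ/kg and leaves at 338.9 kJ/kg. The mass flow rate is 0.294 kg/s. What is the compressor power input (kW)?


dh = 338.9 - 268.2 = 70.7 kJ/kg
W = m_dot * dh = 0.294 * 70.7 = 20.79 kW

20.79


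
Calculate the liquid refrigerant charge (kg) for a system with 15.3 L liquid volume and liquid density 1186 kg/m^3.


Charge = V * rho / 1000
Charge = 15.3 * 1186 / 1000
Charge = 18.15 kg

18.15


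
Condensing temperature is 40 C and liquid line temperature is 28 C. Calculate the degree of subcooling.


Subcooling = T_cond - T_liquid
Subcooling = 40 - 28
Subcooling = 12 K

12


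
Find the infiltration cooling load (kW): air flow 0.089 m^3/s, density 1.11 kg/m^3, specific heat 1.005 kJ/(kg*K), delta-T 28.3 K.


Q = V_dot * rho * cp * dT
Q = 0.089 * 1.11 * 1.005 * 28.3
Q = 2.81 kW

2.81


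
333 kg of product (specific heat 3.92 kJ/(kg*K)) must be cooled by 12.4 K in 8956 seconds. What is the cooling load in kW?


Q = m * cp * dT / t
Q = 333 * 3.92 * 12.4 / 8956
Q = 1.807 kW

1.807


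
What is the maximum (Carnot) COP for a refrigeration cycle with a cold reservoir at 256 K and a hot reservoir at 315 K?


dT = 315 - 256 = 59 K
COP_carnot = T_cold / dT = 256 / 59
COP_carnot = 4.339

4.339


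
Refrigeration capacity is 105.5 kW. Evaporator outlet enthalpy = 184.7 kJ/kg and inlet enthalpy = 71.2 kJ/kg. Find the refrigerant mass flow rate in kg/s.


dh = 184.7 - 71.2 = 113.5 kJ/kg
m_dot = Q / dh = 105.5 / 113.5 = 0.9295 kg/s

0.9295


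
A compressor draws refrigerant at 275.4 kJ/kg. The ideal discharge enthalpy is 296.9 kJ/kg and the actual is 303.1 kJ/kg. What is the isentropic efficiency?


dh_ideal = 296.9 - 275.4 = 21.5 kJ/kg
dh_actual = 303.1 - 275.4 = 27.7 kJ/kg
eta_s = dh_ideal / dh_actual = 21.5 / 27.7
eta_s = 0.7762

0.7762


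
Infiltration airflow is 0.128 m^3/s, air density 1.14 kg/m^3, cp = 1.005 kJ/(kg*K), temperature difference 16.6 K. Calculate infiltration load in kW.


Q = V_dot * rho * cp * dT
Q = 0.128 * 1.14 * 1.005 * 16.6
Q = 2.434 kW

2.434


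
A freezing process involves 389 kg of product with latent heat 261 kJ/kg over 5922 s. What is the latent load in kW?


Q_lat = m * h_fg / t
Q_lat = 389 * 261 / 5922
Q_lat = 17.14 kW

17.14


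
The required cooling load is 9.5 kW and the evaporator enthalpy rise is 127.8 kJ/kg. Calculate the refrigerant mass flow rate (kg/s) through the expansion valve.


m_dot = Q / dh
m_dot = 9.5 / 127.8
m_dot = 0.0743 kg/s

0.0743


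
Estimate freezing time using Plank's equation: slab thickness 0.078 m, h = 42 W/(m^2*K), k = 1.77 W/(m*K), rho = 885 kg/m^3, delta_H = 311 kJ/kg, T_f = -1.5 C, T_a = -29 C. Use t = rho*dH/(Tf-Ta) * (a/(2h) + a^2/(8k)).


dT = -1.5 - (-29) = 27.5 K
term1 = a/(2h) = 0.078/(2*42) = 0.0009285714286
term2 = a^2/(8k) = 0.078^2/(8*1.77) = 0.0004296610169
t = rho*dH*1000/dT * (term1 + term2)
t = 885*311*1000/27.5 * (0.0009285714286 + 0.0004296610169)
t = 13594 s

13594


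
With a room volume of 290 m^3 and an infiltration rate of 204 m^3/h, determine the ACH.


ACH = flow / volume
ACH = 204 / 290
ACH = 0.703

0.703


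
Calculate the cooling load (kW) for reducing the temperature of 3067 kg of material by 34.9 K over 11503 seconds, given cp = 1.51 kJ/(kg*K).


Q = m * cp * dT / t
Q = 3067 * 1.51 * 34.9 / 11503
Q = 14.051 kW

14.051


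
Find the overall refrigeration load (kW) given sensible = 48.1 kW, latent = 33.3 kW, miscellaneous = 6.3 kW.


Q_total = Q_s + Q_l + Q_misc
Q_total = 48.1 + 33.3 + 6.3
Q_total = 87.7 kW

87.7


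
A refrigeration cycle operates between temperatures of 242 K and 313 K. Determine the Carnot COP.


dT = 313 - 242 = 71 K
COP_carnot = T_cold / dT = 242 / 71
COP_carnot = 3.408

3.408


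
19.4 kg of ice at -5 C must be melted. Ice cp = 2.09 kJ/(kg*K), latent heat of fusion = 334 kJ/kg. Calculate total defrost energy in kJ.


Sensible heat = cp * dT = 2.09 * 5 = 10.45 kJ/kg
Total per kg = 10.45 + 334 = 344.45 kJ/kg
Q = m * total = 19.4 * 344.45
Q = 6682.3 kJ

6682.3


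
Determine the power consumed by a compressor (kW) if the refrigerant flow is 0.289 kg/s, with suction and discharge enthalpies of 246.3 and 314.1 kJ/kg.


dh = 314.1 - 246.3 = 67.8 kJ/kg
W = m_dot * dh = 0.289 * 67.8 = 19.59 kW

19.59


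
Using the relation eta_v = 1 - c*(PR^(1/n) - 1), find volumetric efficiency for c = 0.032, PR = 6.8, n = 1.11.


PR^(1/n) = 6.8^(1/1.11) = 5.62351722
eta_v = 1 - 0.032 * (5.62351722 - 1)
eta_v = 0.852

0.852


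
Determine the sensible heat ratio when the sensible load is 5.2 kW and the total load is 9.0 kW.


SHR = Q_sensible / Q_total
SHR = 5.2 / 9.0
SHR = 0.578

0.578


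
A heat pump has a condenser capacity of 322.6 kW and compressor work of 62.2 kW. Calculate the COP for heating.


COP_hp = Q_cond / W
COP_hp = 322.6 / 62.2
COP_hp = 5.186

5.186


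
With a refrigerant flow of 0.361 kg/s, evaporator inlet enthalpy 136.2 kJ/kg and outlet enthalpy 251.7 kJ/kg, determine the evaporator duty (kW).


dh = 251.7 - 136.2 = 115.5 kJ/kg
Q_evap = m_dot * dh = 0.361 * 115.5
Q_evap = 41.7 kW

41.7


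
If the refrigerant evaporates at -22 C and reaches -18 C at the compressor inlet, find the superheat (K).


Superheat = T_suction - T_evap
Superheat = -18 - (-22)
Superheat = 4 K

4


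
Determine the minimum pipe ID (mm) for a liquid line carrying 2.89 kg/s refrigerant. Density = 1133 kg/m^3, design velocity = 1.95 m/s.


A = m_dot / (rho * v) = 2.89 / (1133 * 1.95) = 0.001308077036 m^2
d = sqrt(4*A/pi) * 1000
d = 40.8 mm

40.8


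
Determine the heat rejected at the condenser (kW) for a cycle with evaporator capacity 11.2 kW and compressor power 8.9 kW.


Q_cond = Q_evap + W
Q_cond = 11.2 + 8.9
Q_cond = 20.1 kW

20.1


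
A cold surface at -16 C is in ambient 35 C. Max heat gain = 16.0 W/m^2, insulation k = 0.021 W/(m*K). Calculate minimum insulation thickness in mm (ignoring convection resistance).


dT = 35 - (-16) = 51 K
thickness = k * dT / q_max * 1000
thickness = 0.021 * 51 / 16.0 * 1000
thickness = 66.9 mm

66.9


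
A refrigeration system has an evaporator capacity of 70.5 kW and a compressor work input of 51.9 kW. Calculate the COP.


COP = Q_evap / W
COP = 70.5 / 51.9
COP = 1.358

1.358


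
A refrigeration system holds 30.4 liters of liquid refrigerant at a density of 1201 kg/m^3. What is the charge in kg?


Charge = V * rho / 1000
Charge = 30.4 * 1201 / 1000
Charge = 36.51 kg

36.51


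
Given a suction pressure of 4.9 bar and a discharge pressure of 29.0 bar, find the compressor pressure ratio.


PR = P_high / P_low
PR = 29.0 / 4.9
PR = 5.918

5.918


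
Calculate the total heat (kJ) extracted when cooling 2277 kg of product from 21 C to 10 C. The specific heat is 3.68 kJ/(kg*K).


dT = 21 - (10) = 11 K
Q = m * cp * dT = 2277 * 3.68 * 11
Q = 92173 kJ

92173


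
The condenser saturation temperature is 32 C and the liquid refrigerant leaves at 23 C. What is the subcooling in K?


Subcooling = T_cond - T_liquid
Subcooling = 32 - 23
Subcooling = 9 K

9


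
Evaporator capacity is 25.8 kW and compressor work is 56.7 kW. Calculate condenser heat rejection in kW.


Q_cond = Q_evap + W
Q_cond = 25.8 + 56.7
Q_cond = 82.5 kW

82.5


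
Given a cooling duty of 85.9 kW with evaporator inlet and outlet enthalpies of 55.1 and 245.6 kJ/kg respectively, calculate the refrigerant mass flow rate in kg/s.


dh = 245.6 - 55.1 = 190.5 kJ/kg
m_dot = Q / dh = 85.9 / 190.5 = 0.4509 kg/s

0.4509


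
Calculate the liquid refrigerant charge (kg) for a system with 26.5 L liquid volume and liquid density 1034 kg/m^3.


Charge = V * rho / 1000
Charge = 26.5 * 1034 / 1000
Charge = 27.4 kg

27.4


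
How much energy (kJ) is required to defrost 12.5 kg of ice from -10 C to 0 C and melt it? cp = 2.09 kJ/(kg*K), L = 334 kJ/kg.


Sensible heat = cp * dT = 2.09 * 10 = 20.9 kJ/kg
Total per kg = 20.9 + 334 = 354.9 kJ/kg
Q = m * total = 12.5 * 354.9
Q = 4436.3 kJ

4436.3


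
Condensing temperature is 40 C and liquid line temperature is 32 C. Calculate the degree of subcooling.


Subcooling = T_cond - T_liquid
Subcooling = 40 - 32
Subcooling = 8 K

8


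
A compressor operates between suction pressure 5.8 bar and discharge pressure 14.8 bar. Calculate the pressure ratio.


PR = P_high / P_low
PR = 14.8 / 5.8
PR = 2.552

2.552


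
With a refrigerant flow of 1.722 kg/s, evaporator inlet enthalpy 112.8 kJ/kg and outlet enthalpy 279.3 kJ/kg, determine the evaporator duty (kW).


dh = 279.3 - 112.8 = 166.5 kJ/kg
Q_evap = m_dot * dh = 1.722 * 166.5
Q_evap = 286.71 kW

286.71


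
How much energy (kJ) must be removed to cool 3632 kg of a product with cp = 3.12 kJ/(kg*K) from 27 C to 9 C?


dT = 27 - (9) = 18 K
Q = m * cp * dT = 3632 * 3.12 * 18
Q = 203973 kJ

203973


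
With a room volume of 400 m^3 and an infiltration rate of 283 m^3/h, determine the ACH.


ACH = flow / volume
ACH = 283 / 400
ACH = 0.708

0.708


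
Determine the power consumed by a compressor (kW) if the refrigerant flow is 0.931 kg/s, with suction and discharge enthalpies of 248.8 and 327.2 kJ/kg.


dh = 327.2 - 248.8 = 78.4 kJ/kg
W = m_dot * dh = 0.931 * 78.4 = 72.99 kW

72.99


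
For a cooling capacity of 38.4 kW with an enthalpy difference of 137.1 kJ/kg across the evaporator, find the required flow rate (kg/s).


m_dot = Q / dh
m_dot = 38.4 / 137.1
m_dot = 0.2801 kg/s

0.2801


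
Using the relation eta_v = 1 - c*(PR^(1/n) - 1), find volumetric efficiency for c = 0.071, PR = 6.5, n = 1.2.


PR^(1/n) = 6.5^(1/1.2) = 4.75803681
eta_v = 1 - 0.071 * (4.75803681 - 1)
eta_v = 0.7332

0.7332


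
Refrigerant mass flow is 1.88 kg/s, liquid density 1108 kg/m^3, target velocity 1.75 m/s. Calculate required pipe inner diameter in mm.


A = m_dot / (rho * v) = 1.88 / (1108 * 1.75) = 0.0009695719443 m^2
d = sqrt(4*A/pi) * 1000
d = 35.1 mm

35.1


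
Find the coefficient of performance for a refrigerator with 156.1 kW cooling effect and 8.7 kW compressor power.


COP = Q_evap / W
COP = 156.1 / 8.7
COP = 17.943

17.943


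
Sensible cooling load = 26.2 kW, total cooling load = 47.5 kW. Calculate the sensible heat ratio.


SHR = Q_sensible / Q_total
SHR = 26.2 / 47.5
SHR = 0.552

0.552


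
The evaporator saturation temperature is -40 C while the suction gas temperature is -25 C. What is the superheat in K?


Superheat = T_suction - T_evap
Superheat = -25 - (-40)
Superheat = 15 K

15


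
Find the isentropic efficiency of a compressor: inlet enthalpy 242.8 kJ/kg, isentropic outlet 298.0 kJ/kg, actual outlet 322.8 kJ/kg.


dh_ideal = 298.0 - 242.8 = 55.2 kJ/kg
dh_actual = 322.8 - 242.8 = 80.0 kJ/kg
eta_s = dh_ideal / dh_actual = 55.2 / 80.0
eta_s = 0.69

0.69


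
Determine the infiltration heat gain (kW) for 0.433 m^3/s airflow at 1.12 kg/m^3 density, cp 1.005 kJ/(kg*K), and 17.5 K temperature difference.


Q = V_dot * rho * cp * dT
Q = 0.433 * 1.12 * 1.005 * 17.5
Q = 8.529 kW

8.529


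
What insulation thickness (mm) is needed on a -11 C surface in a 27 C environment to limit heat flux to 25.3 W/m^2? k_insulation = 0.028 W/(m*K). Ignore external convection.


dT = 27 - (-11) = 38 K
thickness = k * dT / q_max * 1000
thickness = 0.028 * 38 / 25.3 * 1000
thickness = 42.1 mm

42.1


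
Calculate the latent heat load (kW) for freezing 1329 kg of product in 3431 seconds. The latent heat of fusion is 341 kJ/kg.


Q_lat = m * h_fg / t
Q_lat = 1329 * 341 / 3431
Q_lat = 132.09 kW

132.09


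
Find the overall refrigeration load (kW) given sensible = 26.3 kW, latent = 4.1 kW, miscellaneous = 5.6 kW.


Q_total = Q_s + Q_l + Q_misc
Q_total = 26.3 + 4.1 + 5.6
Q_total = 36.0 kW

36.0


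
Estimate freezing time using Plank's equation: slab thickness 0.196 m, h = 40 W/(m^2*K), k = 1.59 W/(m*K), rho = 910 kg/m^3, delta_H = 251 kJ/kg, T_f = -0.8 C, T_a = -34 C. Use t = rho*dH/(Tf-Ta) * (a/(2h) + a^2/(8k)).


dT = -0.8 - (-34) = 33.2 K
term1 = a/(2h) = 0.196/(2*40) = 0.00245
term2 = a^2/(8k) = 0.196^2/(8*1.59) = 0.003020125786
t = rho*dH*1000/dT * (term1 + term2)
t = 910*251*1000/33.2 * (0.00245 + 0.003020125786)
t = 37633 s

37633


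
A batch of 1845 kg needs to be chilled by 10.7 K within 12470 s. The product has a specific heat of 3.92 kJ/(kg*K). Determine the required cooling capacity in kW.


Q = m * cp * dT / t
Q = 1845 * 3.92 * 10.7 / 12470
Q = 6.206 kW

6.206


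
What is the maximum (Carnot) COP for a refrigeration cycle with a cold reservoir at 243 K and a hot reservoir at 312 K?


dT = 312 - 243 = 69 K
COP_carnot = T_cold / dT = 243 / 69
COP_carnot = 3.522

3.522


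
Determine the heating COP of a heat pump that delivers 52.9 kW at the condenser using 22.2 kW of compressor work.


COP_hp = Q_cond / W
COP_hp = 52.9 / 22.2
COP_hp = 2.383

2.383


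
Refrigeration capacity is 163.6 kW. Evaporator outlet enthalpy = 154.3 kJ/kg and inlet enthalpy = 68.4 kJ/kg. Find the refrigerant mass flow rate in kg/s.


dh = 154.3 - 68.4 = 85.9 kJ/kg
m_dot = Q / dh = 163.6 / 85.9 = 1.9045 kg/s

1.9045


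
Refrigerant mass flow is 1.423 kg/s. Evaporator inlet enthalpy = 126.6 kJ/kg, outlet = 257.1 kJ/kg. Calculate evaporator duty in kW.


dh = 257.1 - 126.6 = 130.5 kJ/kg
Q_evap = m_dot * dh = 1.423 * 130.5
Q_evap = 185.7 kW

185.7


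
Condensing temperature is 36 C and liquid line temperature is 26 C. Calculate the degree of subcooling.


Subcooling = T_cond - T_liquid
Subcooling = 36 - 26
Subcooling = 10 K

10


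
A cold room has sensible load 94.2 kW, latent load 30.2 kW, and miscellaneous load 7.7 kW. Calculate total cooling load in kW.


Q_total = Q_s + Q_l + Q_misc
Q_total = 94.2 + 30.2 + 7.7
Q_total = 132.1 kW

132.1


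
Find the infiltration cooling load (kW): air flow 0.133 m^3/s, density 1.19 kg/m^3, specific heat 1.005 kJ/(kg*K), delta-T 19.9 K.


Q = V_dot * rho * cp * dT
Q = 0.133 * 1.19 * 1.005 * 19.9
Q = 3.165 kW

3.165


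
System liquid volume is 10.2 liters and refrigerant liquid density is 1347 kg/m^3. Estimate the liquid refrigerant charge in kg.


Charge = V * rho / 1000
Charge = 10.2 * 1347 / 1000
Charge = 13.74 kg

13.74


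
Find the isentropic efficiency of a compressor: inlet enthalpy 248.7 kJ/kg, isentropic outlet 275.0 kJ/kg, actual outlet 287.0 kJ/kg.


dh_ideal = 275.0 - 248.7 = 26.3 kJ/kg
dh_actual = 287.0 - 248.7 = 38.3 kJ/kg
eta_s = dh_ideal / dh_actual = 26.3 / 38.3
eta_s = 0.6867

0.6867


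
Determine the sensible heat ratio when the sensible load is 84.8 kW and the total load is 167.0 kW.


SHR = Q_sensible / Q_total
SHR = 84.8 / 167.0
SHR = 0.508

0.508


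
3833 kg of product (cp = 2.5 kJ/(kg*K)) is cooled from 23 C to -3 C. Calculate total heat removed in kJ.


dT = 23 - (-3) = 26 K
Q = m * cp * dT = 3833 * 2.5 * 26
Q = 249145 kJ

249145


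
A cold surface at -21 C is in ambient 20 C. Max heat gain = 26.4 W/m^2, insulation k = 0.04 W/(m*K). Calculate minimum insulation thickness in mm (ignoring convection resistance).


dT = 20 - (-21) = 41 K
thickness = k * dT / q_max * 1000
thickness = 0.04 * 41 / 26.4 * 1000
thickness = 62.1 mm

62.1


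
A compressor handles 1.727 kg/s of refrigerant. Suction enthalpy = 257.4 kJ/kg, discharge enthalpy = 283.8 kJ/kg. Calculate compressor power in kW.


dh = 283.8 - 257.4 = 26.4 kJ/kg
W = m_dot * dh = 1.727 * 26.4 = 45.59 kW

45.59


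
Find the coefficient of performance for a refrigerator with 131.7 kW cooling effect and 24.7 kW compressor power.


COP = Q_evap / W
COP = 131.7 / 24.7
COP = 5.332

5.332


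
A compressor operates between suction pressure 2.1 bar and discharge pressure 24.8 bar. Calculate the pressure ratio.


PR = P_high / P_low
PR = 24.8 / 2.1
PR = 11.81

11.81


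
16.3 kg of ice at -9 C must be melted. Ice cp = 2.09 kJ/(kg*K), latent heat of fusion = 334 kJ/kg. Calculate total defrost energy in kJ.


Sensible heat = cp * dT = 2.09 * 9 = 18.81 kJ/kg
Total per kg = 18.81 + 334 = 352.81 kJ/kg
Q = m * total = 16.3 * 352.81
Q = 5750.8 kJ

5750.8


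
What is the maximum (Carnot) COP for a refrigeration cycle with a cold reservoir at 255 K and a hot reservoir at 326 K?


dT = 326 - 255 = 71 K
COP_carnot = T_cold / dT = 255 / 71
COP_carnot = 3.592

3.592


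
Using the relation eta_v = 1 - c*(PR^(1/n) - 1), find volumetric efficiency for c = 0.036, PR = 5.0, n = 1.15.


PR^(1/n) = 5.0^(1/1.15) = 4.05321838
eta_v = 1 - 0.036 * (4.05321838 - 1)
eta_v = 0.8901

0.8901


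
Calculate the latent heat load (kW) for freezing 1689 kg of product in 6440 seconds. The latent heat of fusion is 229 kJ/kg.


Q_lat = m * h_fg / t
Q_lat = 1689 * 229 / 6440
Q_lat = 60.06 kW

60.06


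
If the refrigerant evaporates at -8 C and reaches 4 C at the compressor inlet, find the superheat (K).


Superheat = T_suction - T_evap
Superheat = 4 - (-8)
Superheat = 12 K

12


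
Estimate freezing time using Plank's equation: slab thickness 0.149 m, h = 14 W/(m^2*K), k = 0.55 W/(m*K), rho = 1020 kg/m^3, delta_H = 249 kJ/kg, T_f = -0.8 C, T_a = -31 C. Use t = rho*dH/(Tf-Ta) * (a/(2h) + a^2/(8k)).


dT = -0.8 - (-31) = 30.2 K
term1 = a/(2h) = 0.149/(2*14) = 0.005321428571
term2 = a^2/(8k) = 0.149^2/(8*0.55) = 0.005045681818
t = rho*dH*1000/dT * (term1 + term2)
t = 1020*249*1000/30.2 * (0.005321428571 + 0.005045681818)
t = 87187 s

87187


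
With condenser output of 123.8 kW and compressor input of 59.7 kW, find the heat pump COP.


COP_hp = Q_cond / W
COP_hp = 123.8 / 59.7
COP_hp = 2.074

2.074


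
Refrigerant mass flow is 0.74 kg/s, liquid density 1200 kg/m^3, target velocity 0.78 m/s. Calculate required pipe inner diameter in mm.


A = m_dot / (rho * v) = 0.74 / (1200 * 0.78) = 0.0007905982906 m^2
d = sqrt(4*A/pi) * 1000
d = 31.7 mm

31.7


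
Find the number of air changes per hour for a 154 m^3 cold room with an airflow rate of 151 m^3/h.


ACH = flow / volume
ACH = 151 / 154
ACH = 0.981

0.981


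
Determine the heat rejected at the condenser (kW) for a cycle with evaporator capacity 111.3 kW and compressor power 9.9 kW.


Q_cond = Q_evap + W
Q_cond = 111.3 + 9.9
Q_cond = 121.2 kW

121.2


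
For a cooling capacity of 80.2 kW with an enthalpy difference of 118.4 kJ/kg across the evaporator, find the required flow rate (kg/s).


m_dot = Q / dh
m_dot = 80.2 / 118.4
m_dot = 0.6774 kg/s

0.6774


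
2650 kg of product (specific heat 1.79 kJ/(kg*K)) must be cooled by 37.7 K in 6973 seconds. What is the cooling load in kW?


Q = m * cp * dT / t
Q = 2650 * 1.79 * 37.7 / 6973
Q = 25.646 kW

25.646


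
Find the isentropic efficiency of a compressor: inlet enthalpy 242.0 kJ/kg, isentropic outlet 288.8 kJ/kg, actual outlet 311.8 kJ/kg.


dh_ideal = 288.8 - 242.0 = 46.8 kJ/kg
dh_actual = 311.8 - 242.0 = 69.8 kJ/kg
eta_s = dh_ideal / dh_actual = 46.8 / 69.8
eta_s = 0.6705

0.6705


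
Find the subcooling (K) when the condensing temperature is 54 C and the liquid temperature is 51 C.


Subcooling = T_cond - T_liquid
Subcooling = 54 - 51
Subcooling = 3 K

3


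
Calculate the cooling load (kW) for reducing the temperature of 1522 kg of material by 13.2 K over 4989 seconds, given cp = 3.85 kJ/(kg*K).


Q = m * cp * dT / t
Q = 1522 * 3.85 * 13.2 / 4989
Q = 15.504 kW

15.504


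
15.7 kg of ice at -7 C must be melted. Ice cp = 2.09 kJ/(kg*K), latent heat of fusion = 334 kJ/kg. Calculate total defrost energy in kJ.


Sensible heat = cp * dT = 2.09 * 7 = 14.63 kJ/kg
Total per kg = 14.63 + 334 = 348.63 kJ/kg
Q = m * total = 15.7 * 348.63
Q = 5473.5 kJ

5473.5


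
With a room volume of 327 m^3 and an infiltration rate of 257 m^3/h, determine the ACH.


ACH = flow / volume
ACH = 257 / 327
ACH = 0.786

0.786


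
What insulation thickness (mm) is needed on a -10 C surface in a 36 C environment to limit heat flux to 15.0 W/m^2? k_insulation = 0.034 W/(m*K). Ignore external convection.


dT = 36 - (-10) = 46 K
thickness = k * dT / q_max * 1000
thickness = 0.034 * 46 / 15.0 * 1000
thickness = 104.3 mm

104.3


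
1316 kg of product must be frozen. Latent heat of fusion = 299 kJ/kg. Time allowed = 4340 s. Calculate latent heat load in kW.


Q_lat = m * h_fg / t
Q_lat = 1316 * 299 / 4340
Q_lat = 90.66 kW

90.66


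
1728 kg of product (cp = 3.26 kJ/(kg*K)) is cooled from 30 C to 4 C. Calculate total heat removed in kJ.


dT = 30 - (4) = 26 K
Q = m * cp * dT = 1728 * 3.26 * 26
Q = 146465 kJ

146465


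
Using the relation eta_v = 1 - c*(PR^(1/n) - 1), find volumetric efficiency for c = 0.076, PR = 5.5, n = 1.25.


PR^(1/n) = 5.5^(1/1.25) = 3.91102103
eta_v = 1 - 0.076 * (3.91102103 - 1)
eta_v = 0.7788

0.7788


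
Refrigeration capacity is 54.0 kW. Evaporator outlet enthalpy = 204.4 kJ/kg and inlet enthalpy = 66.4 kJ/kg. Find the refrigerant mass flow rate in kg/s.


dh = 204.4 - 66.4 = 138.0 kJ/kg
m_dot = Q / dh = 54.0 / 138.0 = 0.3913 kg/s

0.3913


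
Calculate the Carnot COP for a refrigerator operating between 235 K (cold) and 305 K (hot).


dT = 305 - 235 = 70 K
COP_carnot = T_cold / dT = 235 / 70
COP_carnot = 3.357

3.357


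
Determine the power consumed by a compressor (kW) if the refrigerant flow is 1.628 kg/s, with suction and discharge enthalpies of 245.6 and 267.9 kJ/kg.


dh = 267.9 - 245.6 = 22.3 kJ/kg
W = m_dot * dh = 1.628 * 22.3 = 36.3 kW

36.3


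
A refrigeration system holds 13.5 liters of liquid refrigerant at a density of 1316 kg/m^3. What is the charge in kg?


Charge = V * rho / 1000
Charge = 13.5 * 1316 / 1000
Charge = 17.77 kg

17.77


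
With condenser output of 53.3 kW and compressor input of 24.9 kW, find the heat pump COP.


COP_hp = Q_cond / W
COP_hp = 53.3 / 24.9
COP_hp = 2.141

2.141


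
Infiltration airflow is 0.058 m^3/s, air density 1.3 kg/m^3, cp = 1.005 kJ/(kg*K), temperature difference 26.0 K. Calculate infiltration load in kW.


Q = V_dot * rho * cp * dT
Q = 0.058 * 1.3 * 1.005 * 26.0
Q = 1.97 kW

1.97


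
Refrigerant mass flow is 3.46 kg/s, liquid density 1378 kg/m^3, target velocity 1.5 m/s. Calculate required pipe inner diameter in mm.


A = m_dot / (rho * v) = 3.46 / (1378 * 1.5) = 0.001673923561 m^2
d = sqrt(4*A/pi) * 1000
d = 46.2 mm

46.2


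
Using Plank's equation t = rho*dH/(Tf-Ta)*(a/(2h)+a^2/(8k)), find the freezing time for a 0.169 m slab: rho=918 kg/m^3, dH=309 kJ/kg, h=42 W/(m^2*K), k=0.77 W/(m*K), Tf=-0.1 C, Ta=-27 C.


dT = -0.1 - (-27) = 26.9 K
term1 = a/(2h) = 0.169/(2*42) = 0.002011904762
term2 = a^2/(8k) = 0.169^2/(8*0.77) = 0.004636525974
t = rho*dH*1000/dT * (term1 + term2)
t = 918*309*1000/26.9 * (0.002011904762 + 0.004636525974)
t = 70108 s

70108


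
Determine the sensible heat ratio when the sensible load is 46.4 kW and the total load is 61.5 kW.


SHR = Q_sensible / Q_total
SHR = 46.4 / 61.5
SHR = 0.754

0.754


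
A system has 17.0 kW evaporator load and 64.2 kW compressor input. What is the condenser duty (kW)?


Q_cond = Q_evap + W
Q_cond = 17.0 + 64.2
Q_cond = 81.2 kW

81.2


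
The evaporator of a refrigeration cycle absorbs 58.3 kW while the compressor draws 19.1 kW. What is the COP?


COP = Q_evap / W
COP = 58.3 / 19.1
COP = 3.052

3.052


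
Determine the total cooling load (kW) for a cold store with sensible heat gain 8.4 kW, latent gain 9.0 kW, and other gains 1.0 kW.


Q_total = Q_s + Q_l + Q_misc
Q_total = 8.4 + 9.0 + 1.0
Q_total = 18.4 kW

18.4


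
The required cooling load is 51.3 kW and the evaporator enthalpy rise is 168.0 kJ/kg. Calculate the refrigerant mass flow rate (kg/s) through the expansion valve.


m_dot = Q / dh
m_dot = 51.3 / 168.0
m_dot = 0.3054 kg/s

0.3054


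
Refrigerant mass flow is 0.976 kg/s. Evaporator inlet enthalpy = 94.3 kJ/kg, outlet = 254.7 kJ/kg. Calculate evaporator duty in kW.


dh = 254.7 - 94.3 = 160.4 kJ/kg
Q_evap = m_dot * dh = 0.976 * 160.4
Q_evap = 156.55 kW

156.55


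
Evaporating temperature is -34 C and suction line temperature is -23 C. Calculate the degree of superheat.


Superheat = T_suction - T_evap
Superheat = -23 - (-34)
Superheat = 11 K

11


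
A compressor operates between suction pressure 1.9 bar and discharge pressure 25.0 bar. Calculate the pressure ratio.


PR = P_high / P_low
PR = 25.0 / 1.9
PR = 13.158

13.158


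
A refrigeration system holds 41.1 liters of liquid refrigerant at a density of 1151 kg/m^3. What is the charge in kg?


Charge = V * rho / 1000
Charge = 41.1 * 1151 / 1000
Charge = 47.31 kg

47.31


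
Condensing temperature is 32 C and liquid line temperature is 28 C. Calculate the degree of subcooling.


Subcooling = T_cond - T_liquid
Subcooling = 32 - 28
Subcooling = 4 K

4


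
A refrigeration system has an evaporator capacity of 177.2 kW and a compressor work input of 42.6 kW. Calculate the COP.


COP = Q_evap / W
COP = 177.2 / 42.6
COP = 4.16

4.16


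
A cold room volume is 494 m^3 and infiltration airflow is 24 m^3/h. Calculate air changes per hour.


ACH = flow / volume
ACH = 24 / 494
ACH = 0.049

0.049


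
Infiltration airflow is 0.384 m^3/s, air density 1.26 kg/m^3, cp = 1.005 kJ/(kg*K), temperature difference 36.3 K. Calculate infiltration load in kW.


Q = V_dot * rho * cp * dT
Q = 0.384 * 1.26 * 1.005 * 36.3
Q = 17.651 kW

17.651


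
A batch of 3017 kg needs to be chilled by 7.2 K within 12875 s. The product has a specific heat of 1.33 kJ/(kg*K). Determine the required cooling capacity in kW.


Q = m * cp * dT / t
Q = 3017 * 1.33 * 7.2 / 12875
Q = 2.244 kW

2.244


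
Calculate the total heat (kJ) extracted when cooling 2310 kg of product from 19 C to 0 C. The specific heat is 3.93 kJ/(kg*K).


dT = 19 - (0) = 19 K
Q = m * cp * dT = 2310 * 3.93 * 19
Q = 172488 kJ

172488


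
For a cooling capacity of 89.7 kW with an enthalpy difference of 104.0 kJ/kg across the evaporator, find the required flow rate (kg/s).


m_dot = Q / dh
m_dot = 89.7 / 104.0
m_dot = 0.8625 kg/s

0.8625


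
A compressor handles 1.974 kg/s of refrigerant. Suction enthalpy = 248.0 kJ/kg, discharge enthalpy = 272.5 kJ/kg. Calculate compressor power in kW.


dh = 272.5 - 248.0 = 24.5 kJ/kg
W = m_dot * dh = 1.974 * 24.5 = 48.36 kW

48.36


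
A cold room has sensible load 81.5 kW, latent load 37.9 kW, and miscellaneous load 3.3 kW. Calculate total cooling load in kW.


Q_total = Q_s + Q_l + Q_misc
Q_total = 81.5 + 37.9 + 3.3
Q_total = 122.7 kW

122.7


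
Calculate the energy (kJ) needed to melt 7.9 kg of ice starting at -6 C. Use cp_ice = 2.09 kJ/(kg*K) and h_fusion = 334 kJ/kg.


Sensible heat = cp * dT = 2.09 * 6 = 12.54 kJ/kg
Total per kg = 12.54 + 334 = 346.54 kJ/kg
Q = m * total = 7.9 * 346.54
Q = 2737.7 kJ

2737.7


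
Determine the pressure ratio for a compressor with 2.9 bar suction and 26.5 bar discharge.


PR = P_high / P_low
PR = 26.5 / 2.9
PR = 9.138

9.138


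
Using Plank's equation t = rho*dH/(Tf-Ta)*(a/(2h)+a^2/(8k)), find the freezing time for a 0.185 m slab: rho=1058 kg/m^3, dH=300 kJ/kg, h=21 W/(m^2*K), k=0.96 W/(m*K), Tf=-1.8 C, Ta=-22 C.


dT = -1.8 - (-22) = 20.2 K
term1 = a/(2h) = 0.185/(2*21) = 0.004404761905
term2 = a^2/(8k) = 0.185^2/(8*0.96) = 0.004456380208
t = rho*dH*1000/dT * (term1 + term2)
t = 1058*300*1000/20.2 * (0.004404761905 + 0.004456380208)
t = 139234 s

139234


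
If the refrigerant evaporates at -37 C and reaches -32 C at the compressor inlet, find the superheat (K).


Superheat = T_suction - T_evap
Superheat = -32 - (-37)
Superheat = 5 K

5


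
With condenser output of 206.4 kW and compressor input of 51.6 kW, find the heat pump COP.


COP_hp = Q_cond / W
COP_hp = 206.4 / 51.6
COP_hp = 4.0

4.0
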